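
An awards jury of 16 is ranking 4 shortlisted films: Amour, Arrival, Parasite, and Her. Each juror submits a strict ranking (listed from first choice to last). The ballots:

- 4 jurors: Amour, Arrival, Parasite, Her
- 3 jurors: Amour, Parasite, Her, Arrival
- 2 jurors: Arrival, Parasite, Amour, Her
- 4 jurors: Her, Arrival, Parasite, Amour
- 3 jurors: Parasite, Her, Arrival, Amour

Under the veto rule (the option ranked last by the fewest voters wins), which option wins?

Last-place votes: Amour 7, Arrival 3, Parasite 0, Her 6.
Parasite is ranked last by the fewest voters, so Parasite wins.

Parasite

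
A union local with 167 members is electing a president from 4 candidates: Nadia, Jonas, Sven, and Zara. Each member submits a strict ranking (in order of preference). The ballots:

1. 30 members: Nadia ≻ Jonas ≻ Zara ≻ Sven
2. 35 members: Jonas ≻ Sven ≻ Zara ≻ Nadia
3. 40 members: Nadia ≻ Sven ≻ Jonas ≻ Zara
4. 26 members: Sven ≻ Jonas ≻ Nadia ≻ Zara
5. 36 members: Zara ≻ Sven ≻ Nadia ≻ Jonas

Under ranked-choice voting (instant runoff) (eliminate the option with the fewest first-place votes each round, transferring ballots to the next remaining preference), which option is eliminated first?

Sven

Round 1: Nadia 70, Jonas 35, Sven 26, Zara 36. Eliminate Sven.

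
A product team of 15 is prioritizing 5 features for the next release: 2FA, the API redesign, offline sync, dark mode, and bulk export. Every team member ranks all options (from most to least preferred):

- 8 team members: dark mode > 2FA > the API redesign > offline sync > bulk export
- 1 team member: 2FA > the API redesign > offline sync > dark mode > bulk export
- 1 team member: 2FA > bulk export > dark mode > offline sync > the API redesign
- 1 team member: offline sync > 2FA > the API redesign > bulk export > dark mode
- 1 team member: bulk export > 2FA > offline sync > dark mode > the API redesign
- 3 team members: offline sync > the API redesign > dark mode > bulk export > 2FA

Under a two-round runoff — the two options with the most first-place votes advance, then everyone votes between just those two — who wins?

dark mode

Round 1 first-place votes: 2FA 2, the API redesign 0, offline sync 4, dark mode 8, bulk export 1.
dark mode and offline sync advance.
Runoff: dark mode is preferred to offline sync by 9 voters; offline sync by 6.
dark mode wins the runoff.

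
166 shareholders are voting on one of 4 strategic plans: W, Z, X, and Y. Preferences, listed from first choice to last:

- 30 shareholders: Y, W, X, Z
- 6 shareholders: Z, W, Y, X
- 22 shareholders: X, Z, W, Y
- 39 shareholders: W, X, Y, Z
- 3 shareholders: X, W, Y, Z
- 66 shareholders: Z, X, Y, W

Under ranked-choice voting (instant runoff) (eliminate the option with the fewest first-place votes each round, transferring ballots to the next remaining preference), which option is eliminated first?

Round 1: W 39, Z 72, X 25, Y 30. Eliminate X.

X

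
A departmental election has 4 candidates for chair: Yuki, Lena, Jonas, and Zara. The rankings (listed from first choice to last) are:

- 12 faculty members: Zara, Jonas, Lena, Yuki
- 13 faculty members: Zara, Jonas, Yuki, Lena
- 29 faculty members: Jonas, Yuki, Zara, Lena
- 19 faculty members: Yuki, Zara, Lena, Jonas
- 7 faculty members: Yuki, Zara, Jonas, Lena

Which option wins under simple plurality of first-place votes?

First-place votes: Yuki 26, Lena 0, Jonas 29, Zara 25.
Jonas has the most first-place votes.

Jonas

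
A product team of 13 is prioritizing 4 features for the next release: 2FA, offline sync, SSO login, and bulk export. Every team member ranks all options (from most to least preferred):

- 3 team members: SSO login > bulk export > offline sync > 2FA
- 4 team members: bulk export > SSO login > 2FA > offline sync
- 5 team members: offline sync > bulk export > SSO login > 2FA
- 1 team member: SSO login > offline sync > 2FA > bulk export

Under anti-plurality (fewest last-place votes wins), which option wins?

Last-place votes: 2FA 8, offline sync 4, SSO login 0, bulk export 1.
SSO login is ranked last by the fewest voters, so SSO login wins.

SSO login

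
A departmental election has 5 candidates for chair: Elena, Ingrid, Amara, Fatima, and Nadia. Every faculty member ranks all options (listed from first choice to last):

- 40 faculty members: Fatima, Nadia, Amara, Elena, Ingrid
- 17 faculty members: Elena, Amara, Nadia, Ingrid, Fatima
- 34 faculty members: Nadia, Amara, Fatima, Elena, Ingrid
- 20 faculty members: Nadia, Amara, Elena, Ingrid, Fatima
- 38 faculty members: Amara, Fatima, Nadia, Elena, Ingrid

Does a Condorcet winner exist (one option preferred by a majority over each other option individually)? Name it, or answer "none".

Checking pairwise contests:
Amara beats Elena 132–17.
Elena beats Ingrid 149–0.
Nadia beats Amara 94–55.
Amara beats Fatima 109–40.
Fatima beats Nadia 78–71.
Every option loses at least one head-to-head, so there is no Condorcet winner.

none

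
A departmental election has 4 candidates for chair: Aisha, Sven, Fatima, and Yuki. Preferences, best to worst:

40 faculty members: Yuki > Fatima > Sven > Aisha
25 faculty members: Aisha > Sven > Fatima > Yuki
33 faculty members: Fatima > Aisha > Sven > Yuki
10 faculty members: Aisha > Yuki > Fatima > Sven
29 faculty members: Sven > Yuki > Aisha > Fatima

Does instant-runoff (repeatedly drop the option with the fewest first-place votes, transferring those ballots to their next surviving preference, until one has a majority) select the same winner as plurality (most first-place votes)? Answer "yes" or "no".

Instant-runoff — R1 Aisha 35, Sven 29, Fatima 33, Yuki 40 (Sven out); R2 Aisha 35, Fatima 33, Yuki 69 (Yuki winner). Winner: Yuki.
Plurality — first-place votes: Aisha 35, Sven 29, Fatima 33, Yuki 40. Winner: Yuki.
The two methods agree.

yes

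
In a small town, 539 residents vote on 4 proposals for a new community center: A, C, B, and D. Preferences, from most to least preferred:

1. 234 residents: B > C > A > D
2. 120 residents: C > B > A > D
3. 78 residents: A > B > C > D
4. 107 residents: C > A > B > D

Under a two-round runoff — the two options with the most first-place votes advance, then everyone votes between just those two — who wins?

B

Round 1 first-place votes: A 78, C 227, B 234, D 0.
B and C advance.
Runoff: B is preferred to C by 312 voters; C by 227.
B wins the runoff.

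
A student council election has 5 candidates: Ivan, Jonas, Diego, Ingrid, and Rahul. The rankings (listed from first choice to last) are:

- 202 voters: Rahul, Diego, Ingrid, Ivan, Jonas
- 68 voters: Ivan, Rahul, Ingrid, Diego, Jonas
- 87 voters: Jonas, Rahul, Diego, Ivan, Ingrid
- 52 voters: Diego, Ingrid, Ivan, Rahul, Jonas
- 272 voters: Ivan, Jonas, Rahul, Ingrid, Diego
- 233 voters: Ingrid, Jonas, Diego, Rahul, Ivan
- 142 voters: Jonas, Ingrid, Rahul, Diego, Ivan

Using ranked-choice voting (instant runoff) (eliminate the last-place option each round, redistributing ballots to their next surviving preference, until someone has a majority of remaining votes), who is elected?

Ingrid

Round 1: Ivan 340, Jonas 229, Diego 52, Ingrid 233, Rahul 202. Eliminate Diego.
Round 2: Ivan 340, Jonas 229, Ingrid 285, Rahul 202. Eliminate Rahul.
Round 3: Ivan 340, Jonas 229, Ingrid 487. Eliminate Jonas.
Round 4: Ivan 427, Ingrid 629. Ingrid has a majority.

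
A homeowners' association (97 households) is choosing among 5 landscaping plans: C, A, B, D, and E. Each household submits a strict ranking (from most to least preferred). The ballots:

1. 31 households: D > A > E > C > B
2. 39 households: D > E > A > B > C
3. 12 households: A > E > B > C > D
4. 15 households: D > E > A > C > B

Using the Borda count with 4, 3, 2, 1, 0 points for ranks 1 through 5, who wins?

D

C: 31·1 + 39·0 + 12·1 + 15·1 = 58
A: 31·3 + 39·2 + 12·4 + 15·2 = 249
B: 31·0 + 39·1 + 12·2 + 15·0 = 63
D: 31·4 + 39·4 + 12·0 + 15·4 = 340
E: 31·2 + 39·3 + 12·3 + 15·3 = 260
D has the highest Borda score (340).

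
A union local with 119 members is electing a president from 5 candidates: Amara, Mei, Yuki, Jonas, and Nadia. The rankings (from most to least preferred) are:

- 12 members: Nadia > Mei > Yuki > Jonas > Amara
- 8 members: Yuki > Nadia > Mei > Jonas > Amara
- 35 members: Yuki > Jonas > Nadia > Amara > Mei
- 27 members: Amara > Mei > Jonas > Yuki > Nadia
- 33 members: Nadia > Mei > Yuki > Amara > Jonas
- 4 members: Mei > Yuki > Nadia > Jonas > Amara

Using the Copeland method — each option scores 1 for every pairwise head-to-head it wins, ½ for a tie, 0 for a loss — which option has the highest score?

Amara: beats Mei and Jonas; loses to Yuki and Nadia → score 2.
Mei: beats Yuki and Jonas; loses to Amara and Nadia → score 2.
Yuki: beats Amara, Jonas, and Nadia; loses to Mei → score 3.
Jonas: beats Nadia; loses to Amara, Mei, and Yuki → score 1.
Nadia: beats Amara and Mei; loses to Yuki and Jonas → score 2.
Yuki has the best pairwise record.

Yuki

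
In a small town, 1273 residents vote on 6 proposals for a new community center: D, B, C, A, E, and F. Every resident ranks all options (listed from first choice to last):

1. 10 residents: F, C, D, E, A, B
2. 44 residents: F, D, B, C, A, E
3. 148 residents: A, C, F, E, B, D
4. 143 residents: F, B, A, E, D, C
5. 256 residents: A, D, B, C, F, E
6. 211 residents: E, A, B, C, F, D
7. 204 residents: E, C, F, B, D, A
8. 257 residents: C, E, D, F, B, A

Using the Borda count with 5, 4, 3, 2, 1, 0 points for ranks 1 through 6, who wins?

D: 10·3 + 44·4 + 148·0 + 143·1 + 256·4 + 211·0 + 204·1 + 257·3 = 2348
B: 10·0 + 44·3 + 148·1 + 143·4 + 256·3 + 211·3 + 204·2 + 257·1 = 2918
C: 10·4 + 44·2 + 148·4 + 143·0 + 256·2 + 211·2 + 204·4 + 257·5 = 3755
A: 10·1 + 44·1 + 148·5 + 143·3 + 256·5 + 211·4 + 204·0 + 257·0 = 3347
E: 10·2 + 44·0 + 148·2 + 143·2 + 256·0 + 211·5 + 204·5 + 257·4 = 3705
F: 10·5 + 44·5 + 148·3 + 143·5 + 256·1 + 211·1 + 204·3 + 257·2 = 3022
C has the highest Borda score (3755).

C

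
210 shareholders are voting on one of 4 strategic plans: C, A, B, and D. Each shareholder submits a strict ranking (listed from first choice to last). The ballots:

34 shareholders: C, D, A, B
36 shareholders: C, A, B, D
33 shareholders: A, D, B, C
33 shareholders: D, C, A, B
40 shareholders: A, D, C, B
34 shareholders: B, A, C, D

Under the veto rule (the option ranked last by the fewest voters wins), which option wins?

A

Last-place votes: C 33, A 0, B 107, D 70.
A is ranked last by the fewest voters, so A wins.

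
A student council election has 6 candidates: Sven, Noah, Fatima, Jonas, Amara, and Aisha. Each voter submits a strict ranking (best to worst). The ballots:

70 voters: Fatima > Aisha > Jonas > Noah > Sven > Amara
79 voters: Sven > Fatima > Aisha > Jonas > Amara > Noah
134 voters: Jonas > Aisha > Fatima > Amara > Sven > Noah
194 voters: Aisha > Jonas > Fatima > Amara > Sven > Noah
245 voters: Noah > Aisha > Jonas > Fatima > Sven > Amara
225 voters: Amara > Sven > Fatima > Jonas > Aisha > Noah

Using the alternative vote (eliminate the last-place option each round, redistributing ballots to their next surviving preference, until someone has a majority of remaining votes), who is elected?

Round 1: Sven 79, Noah 245, Fatima 70, Jonas 134, Amara 225, Aisha 194. Eliminate Fatima.
Round 2: Sven 79, Noah 245, Jonas 134, Amara 225, Aisha 264. Eliminate Sven.
Round 3: Noah 245, Jonas 134, Amara 225, Aisha 343. Eliminate Jonas.
Round 4: Noah 245, Amara 225, Aisha 477. Aisha has a majority.

Aisha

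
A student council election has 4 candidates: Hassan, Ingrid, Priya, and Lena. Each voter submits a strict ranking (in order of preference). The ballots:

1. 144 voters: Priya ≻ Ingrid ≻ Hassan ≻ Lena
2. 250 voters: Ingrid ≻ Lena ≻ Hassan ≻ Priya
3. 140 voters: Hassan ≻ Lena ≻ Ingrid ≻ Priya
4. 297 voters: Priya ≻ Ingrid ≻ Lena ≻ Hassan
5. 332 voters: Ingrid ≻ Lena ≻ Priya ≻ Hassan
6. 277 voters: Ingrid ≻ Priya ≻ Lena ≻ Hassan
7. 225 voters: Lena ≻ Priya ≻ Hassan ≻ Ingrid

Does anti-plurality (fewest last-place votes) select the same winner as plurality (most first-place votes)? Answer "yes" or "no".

Anti-plurality — last-place votes: Hassan 906, Ingrid 225, Priya 390, Lena 144. Winner: Lena.
Plurality — first-place votes: Hassan 140, Ingrid 859, Priya 441, Lena 225. Winner: Ingrid.
The two methods disagree.

no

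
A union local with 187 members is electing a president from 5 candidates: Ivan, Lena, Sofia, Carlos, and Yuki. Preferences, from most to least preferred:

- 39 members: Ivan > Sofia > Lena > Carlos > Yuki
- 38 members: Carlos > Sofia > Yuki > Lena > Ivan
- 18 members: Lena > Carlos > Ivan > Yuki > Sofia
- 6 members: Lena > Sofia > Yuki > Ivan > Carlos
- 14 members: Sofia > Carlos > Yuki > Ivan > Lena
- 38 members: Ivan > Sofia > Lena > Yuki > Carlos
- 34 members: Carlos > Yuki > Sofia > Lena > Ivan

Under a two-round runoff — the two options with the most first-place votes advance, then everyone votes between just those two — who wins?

Round 1 first-place votes: Ivan 77, Lena 24, Sofia 14, Carlos 72, Yuki 0.
Ivan and Carlos advance.
Runoff: Ivan is preferred to Carlos by 83 voters; Carlos by 104.
Carlos wins the runoff.

Carlos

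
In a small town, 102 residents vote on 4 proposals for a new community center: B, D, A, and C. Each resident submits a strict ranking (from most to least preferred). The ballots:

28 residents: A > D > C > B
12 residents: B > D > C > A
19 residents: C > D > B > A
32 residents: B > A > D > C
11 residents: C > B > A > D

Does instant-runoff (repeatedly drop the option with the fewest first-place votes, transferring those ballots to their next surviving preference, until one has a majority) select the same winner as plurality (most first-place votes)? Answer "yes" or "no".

no

Instant-runoff — R1 B 44, D 0, A 28, C 30 (D out); R2 B 44, A 28, C 30 (A out); R3 B 44, C 58 (C winner). Winner: C.
Plurality — first-place votes: B 44, D 0, A 28, C 30. Winner: B.
The two methods disagree.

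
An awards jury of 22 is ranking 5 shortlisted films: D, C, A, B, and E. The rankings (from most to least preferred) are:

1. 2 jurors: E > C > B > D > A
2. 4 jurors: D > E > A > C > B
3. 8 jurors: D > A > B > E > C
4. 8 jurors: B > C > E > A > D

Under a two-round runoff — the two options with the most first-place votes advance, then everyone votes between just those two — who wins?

D

Round 1 first-place votes: D 12, C 0, A 0, B 8, E 2.
D and B advance.
Runoff: D is preferred to B by 12 voters; B by 10.
D wins the runoff.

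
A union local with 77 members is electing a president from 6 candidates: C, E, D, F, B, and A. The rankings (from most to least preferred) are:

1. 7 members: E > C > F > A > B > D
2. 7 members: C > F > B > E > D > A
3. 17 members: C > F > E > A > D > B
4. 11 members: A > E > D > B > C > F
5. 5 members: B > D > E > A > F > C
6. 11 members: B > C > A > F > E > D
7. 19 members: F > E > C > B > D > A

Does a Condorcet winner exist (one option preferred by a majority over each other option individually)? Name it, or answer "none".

Checking pairwise contests:
E beats C 42–35.
F beats E 54–23.
C beats D 61–16.
C beats F 53–24.
C beats B 50–27.
C beats A 61–16.
Every option loses at least one head-to-head, so there is no Condorcet winner.

none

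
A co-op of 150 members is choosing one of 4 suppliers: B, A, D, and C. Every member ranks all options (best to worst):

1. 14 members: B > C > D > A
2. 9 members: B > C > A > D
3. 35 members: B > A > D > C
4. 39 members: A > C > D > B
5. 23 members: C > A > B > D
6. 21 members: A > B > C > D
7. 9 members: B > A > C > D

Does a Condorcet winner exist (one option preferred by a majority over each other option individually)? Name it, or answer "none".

A vs B: 83–67 for A.
A vs D: 136–14 for A.
A vs C: 104–46 for A.
A beats every other option head-to-head.

A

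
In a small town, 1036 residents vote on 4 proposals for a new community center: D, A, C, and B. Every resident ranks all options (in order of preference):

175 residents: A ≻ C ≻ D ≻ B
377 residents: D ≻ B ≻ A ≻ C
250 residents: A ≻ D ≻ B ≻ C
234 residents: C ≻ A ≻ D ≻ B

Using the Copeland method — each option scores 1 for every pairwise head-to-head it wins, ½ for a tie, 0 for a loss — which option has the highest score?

D: beats C and B; loses to A → score 2.
A: beats D, C, and B → score 3.
C: loses to D, A, and B → score 0.
B: beats C; loses to D and A → score 1.
A has the best pairwise record.

A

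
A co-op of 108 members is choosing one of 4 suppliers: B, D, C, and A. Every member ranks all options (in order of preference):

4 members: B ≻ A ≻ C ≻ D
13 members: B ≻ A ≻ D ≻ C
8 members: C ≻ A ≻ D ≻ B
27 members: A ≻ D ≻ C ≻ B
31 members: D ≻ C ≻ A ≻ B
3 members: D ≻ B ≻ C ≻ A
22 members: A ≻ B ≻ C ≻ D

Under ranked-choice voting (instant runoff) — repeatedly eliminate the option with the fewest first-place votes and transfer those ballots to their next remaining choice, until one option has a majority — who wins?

Round 1: B 17, D 34, C 8, A 49. Eliminate C.
Round 2: B 17, D 34, A 57. A has a majority.

A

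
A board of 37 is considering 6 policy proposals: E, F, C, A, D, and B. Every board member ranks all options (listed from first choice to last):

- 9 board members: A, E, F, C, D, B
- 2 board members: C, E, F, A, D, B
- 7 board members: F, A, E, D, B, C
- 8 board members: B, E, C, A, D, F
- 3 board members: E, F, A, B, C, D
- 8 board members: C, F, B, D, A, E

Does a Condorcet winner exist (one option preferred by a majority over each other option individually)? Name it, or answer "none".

none

Checking pairwise contests:
A beats E 24–13.
E beats F 22–15.
E beats C 27–10.
F beats A 20–17.
E beats D 29–8.
E beats B 21–16.
Every option loses at least one head-to-head, so there is no Condorcet winner.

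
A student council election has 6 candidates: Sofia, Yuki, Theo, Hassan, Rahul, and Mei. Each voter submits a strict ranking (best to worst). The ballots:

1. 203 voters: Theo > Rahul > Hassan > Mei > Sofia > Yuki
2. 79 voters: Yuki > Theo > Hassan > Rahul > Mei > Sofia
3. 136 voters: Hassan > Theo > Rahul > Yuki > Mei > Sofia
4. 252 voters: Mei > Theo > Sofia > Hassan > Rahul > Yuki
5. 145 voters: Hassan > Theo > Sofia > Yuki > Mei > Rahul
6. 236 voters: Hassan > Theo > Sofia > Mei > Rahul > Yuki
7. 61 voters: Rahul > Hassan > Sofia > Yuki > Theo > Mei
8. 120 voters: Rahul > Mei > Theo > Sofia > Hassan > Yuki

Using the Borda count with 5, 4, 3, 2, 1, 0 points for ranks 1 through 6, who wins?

Theo

Sofia: 203·1 + 79·0 + 136·0 + 252·3 + 145·3 + 236·3 + 61·3 + 120·2 = 2525
Yuki: 203·0 + 79·5 + 136·2 + 252·0 + 145·2 + 236·0 + 61·2 + 120·0 = 1079
Theo: 203·5 + 79·4 + 136·4 + 252·4 + 145·4 + 236·4 + 61·1 + 120·3 = 4828
Hassan: 203·3 + 79·3 + 136·5 + 252·2 + 145·5 + 236·5 + 61·4 + 120·1 = 4299
Rahul: 203·4 + 79·2 + 136·3 + 252·1 + 145·0 + 236·1 + 61·5 + 120·5 = 2771
Mei: 203·2 + 79·1 + 136·1 + 252·5 + 145·1 + 236·2 + 61·0 + 120·4 = 2978
Theo has the highest Borda score (4828).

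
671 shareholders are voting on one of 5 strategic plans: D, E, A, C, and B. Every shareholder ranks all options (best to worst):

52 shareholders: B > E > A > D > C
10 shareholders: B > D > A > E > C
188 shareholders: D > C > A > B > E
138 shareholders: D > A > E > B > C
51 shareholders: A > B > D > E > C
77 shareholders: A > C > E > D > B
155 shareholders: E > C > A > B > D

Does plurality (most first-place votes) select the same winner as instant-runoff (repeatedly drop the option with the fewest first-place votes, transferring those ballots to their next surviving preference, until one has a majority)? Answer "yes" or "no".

Plurality — first-place votes: D 326, E 155, A 128, C 0, B 62. Winner: D.
Instant-runoff — R1 D 326, E 155, A 128, C 0, B 62 (C out); R2 D 326, E 155, A 128, B 62 (B out); R3 D 336, E 207, A 128 (D winner). Winner: D.
The two methods agree.

yes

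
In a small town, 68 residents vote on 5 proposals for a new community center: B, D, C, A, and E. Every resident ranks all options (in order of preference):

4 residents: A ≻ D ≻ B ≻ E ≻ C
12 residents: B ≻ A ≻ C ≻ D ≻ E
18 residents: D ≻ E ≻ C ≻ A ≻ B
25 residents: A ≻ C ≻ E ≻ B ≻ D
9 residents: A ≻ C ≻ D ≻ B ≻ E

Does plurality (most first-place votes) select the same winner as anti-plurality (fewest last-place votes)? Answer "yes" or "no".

yes

Plurality — first-place votes: B 12, D 18, C 0, A 38, E 0. Winner: A.
Anti-plurality — last-place votes: B 18, D 25, C 4, A 0, E 21. Winner: A.
The two methods agree.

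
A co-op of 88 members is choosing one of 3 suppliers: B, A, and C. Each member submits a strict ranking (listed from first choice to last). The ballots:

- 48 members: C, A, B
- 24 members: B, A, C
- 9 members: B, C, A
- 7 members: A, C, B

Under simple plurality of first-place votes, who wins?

C

First-place votes: B 33, A 7, C 48.
C has the most first-place votes.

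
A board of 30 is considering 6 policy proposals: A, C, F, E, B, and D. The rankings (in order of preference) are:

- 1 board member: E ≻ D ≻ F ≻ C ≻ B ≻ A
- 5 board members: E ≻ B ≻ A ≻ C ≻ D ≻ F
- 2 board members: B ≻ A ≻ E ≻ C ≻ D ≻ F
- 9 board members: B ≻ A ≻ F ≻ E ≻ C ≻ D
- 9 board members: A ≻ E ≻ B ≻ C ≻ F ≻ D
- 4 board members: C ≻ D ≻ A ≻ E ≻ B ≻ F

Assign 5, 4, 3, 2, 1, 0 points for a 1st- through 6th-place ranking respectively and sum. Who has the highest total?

A: 1·0 + 5·3 + 2·4 + 9·4 + 9·5 + 4·3 = 116
C: 1·2 + 5·2 + 2·2 + 9·1 + 9·2 + 4·5 = 63
F: 1·3 + 5·0 + 2·0 + 9·3 + 9·1 + 4·0 = 39
E: 1·5 + 5·5 + 2·3 + 9·2 + 9·4 + 4·2 = 98
B: 1·1 + 5·4 + 2·5 + 9·5 + 9·3 + 4·1 = 107
D: 1·4 + 5·1 + 2·1 + 9·0 + 9·0 + 4·4 = 27
A has the highest Borda score (116).

A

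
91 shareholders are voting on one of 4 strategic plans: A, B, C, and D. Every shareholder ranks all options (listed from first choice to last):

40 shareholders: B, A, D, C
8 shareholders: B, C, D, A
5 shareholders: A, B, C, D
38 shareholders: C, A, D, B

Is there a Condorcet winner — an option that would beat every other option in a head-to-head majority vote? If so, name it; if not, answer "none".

B vs A: 48–43 for B.
B vs C: 53–38 for B.
B vs D: 53–38 for B.
B beats every other option head-to-head.

B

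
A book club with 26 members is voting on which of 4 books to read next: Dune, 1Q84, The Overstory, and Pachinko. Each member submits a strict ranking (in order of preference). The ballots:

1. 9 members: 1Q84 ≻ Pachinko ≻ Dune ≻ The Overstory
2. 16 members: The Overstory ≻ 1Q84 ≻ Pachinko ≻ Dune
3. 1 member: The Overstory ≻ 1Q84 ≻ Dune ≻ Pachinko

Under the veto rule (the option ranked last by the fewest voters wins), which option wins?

Last-place votes: Dune 16, 1Q84 0, The Overstory 9, Pachinko 1.
1Q84 is ranked last by the fewest voters, so 1Q84 wins.

1Q84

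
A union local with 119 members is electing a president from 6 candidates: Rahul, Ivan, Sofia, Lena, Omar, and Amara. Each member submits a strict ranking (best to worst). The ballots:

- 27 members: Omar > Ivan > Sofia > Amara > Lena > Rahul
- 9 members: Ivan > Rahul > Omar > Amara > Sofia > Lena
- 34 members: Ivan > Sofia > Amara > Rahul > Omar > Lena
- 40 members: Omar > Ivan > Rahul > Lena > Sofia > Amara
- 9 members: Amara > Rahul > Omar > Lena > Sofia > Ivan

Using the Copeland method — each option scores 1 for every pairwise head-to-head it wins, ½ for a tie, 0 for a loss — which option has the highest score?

Omar

Rahul: beats Lena; loses to Ivan, Sofia, Omar, and Amara → score 1.
Ivan: beats Rahul, Sofia, Lena, and Amara; loses to Omar → score 4.
Sofia: beats Rahul, Lena, and Amara; loses to Ivan and Omar → score 3.
Lena: loses to Rahul, Ivan, Sofia, Omar, and Amara → score 0.
Omar: beats Rahul, Ivan, Sofia, Lena, and Amara → score 5.
Amara: beats Rahul and Lena; loses to Ivan, Sofia, and Omar → score 2.
Omar has the best pairwise record.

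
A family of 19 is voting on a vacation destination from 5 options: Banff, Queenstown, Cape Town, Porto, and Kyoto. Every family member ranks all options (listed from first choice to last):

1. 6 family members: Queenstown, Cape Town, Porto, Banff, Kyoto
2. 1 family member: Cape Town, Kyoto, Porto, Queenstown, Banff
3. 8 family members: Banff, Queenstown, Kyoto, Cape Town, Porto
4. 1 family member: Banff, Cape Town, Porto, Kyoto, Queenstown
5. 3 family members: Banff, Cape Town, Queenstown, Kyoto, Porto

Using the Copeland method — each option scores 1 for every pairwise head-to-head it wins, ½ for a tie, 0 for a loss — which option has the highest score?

Banff

Banff: beats Queenstown, Cape Town, Porto, and Kyoto → score 4.
Queenstown: beats Cape Town, Porto, and Kyoto; loses to Banff → score 3.
Cape Town: beats Porto and Kyoto; loses to Banff and Queenstown → score 2.
Porto: loses to Banff, Queenstown, Cape Town, and Kyoto → score 0.
Kyoto: beats Porto; loses to Banff, Queenstown, and Cape Town → score 1.
Banff has the best pairwise record.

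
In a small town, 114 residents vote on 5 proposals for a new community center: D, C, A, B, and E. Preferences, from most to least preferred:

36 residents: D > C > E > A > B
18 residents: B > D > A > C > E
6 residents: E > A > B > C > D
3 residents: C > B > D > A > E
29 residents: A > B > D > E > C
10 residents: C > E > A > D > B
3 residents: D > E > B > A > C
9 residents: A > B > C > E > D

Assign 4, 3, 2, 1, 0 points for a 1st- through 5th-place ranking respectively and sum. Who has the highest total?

D

D: 36·4 + 18·3 + 6·0 + 3·2 + 29·2 + 10·1 + 3·4 + 9·0 = 284
C: 36·3 + 18·1 + 6·1 + 3·4 + 29·0 + 10·4 + 3·0 + 9·2 = 202
A: 36·1 + 18·2 + 6·3 + 3·1 + 29·4 + 10·2 + 3·1 + 9·4 = 268
B: 36·0 + 18·4 + 6·2 + 3·3 + 29·3 + 10·0 + 3·2 + 9·3 = 213
E: 36·2 + 18·0 + 6·4 + 3·0 + 29·1 + 10·3 + 3·3 + 9·1 = 173
D has the highest Borda score (284).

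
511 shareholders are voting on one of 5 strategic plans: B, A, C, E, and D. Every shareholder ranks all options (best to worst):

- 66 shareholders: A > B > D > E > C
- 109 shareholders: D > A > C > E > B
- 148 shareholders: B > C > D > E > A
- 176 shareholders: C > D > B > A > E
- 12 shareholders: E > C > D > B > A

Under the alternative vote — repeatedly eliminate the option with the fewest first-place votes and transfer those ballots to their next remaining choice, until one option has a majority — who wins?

Round 1: B 148, A 66, C 176, E 12, D 109. Eliminate E.
Round 2: B 148, A 66, C 188, D 109. Eliminate A.
Round 3: B 214, C 188, D 109. Eliminate D.
Round 4: B 214, C 297. C has a majority.

C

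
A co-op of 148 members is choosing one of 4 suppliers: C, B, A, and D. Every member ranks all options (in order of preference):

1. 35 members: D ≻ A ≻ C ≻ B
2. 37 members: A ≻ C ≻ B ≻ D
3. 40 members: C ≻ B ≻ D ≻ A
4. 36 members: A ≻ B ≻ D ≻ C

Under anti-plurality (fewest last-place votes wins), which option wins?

B

Last-place votes: C 36, B 35, A 40, D 37.
B is ranked last by the fewest voters, so B wins.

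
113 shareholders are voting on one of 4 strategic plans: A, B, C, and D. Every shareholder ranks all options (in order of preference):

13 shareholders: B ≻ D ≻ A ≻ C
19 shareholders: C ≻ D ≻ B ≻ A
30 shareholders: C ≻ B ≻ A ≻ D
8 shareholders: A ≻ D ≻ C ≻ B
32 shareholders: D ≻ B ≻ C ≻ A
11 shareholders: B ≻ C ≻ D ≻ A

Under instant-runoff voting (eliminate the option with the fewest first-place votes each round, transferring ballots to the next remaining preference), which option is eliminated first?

Round 1: A 8, B 24, C 49, D 32. Eliminate A.

A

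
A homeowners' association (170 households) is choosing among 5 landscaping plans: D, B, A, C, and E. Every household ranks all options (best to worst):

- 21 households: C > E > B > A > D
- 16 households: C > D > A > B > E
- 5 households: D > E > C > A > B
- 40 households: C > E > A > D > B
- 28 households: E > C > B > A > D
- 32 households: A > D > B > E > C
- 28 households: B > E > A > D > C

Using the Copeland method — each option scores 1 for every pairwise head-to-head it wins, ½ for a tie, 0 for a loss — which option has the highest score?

E

D: beats B; loses to A, C, and E → score 1.
B: loses to D, A, C, and E → score 0.
A: beats D and B; loses to C and E → score 2.
C: beats D, B, and A; loses to E → score 3.
E: beats D, B, A, and C → score 4.
E has the best pairwise record.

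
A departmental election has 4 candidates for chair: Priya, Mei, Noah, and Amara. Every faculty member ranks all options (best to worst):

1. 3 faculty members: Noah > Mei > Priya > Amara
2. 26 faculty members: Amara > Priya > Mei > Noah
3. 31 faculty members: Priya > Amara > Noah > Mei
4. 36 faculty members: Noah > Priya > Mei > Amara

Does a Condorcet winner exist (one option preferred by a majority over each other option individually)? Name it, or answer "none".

Priya

Priya vs Mei: 93–3 for Priya.
Priya vs Noah: 57–39 for Priya.
Priya vs Amara: 70–26 for Priya.
Priya beats every other option head-to-head.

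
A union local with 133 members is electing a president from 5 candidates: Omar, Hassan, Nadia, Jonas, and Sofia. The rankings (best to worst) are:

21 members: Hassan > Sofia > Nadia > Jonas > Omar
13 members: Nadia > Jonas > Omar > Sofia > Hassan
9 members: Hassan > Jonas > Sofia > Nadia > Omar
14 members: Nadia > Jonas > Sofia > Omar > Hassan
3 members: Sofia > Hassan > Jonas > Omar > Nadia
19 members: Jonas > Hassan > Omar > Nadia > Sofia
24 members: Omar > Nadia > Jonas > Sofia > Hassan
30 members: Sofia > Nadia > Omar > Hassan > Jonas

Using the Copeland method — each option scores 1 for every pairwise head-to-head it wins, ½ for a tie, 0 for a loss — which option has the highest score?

Nadia

Omar: beats Hassan; loses to Nadia, Jonas, and Sofia → score 1.
Hassan: loses to Omar, Nadia, Jonas, and Sofia → score 0.
Nadia: beats Omar, Hassan, Jonas, and Sofia → score 4.
Jonas: beats Omar, Hassan, and Sofia; loses to Nadia → score 3.
Sofia: beats Omar and Hassan; loses to Nadia and Jonas → score 2.
Nadia has the best pairwise record.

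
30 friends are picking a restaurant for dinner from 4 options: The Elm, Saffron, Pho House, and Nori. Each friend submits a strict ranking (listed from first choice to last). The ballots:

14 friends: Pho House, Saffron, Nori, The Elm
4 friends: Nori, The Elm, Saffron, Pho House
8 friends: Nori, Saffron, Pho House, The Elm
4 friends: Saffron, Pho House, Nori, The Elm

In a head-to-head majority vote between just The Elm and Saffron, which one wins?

Voters preferring The Elm to Saffron: 4; preferring Saffron to The Elm: 26.
Saffron wins the head-to-head.

Saffron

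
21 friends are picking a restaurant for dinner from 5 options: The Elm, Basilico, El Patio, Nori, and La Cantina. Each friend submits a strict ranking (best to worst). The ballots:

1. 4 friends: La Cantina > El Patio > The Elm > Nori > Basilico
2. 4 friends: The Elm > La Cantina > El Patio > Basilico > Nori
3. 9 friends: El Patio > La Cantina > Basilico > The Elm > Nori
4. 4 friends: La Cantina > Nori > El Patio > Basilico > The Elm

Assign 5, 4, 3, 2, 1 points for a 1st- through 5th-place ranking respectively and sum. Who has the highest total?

La Cantina

The Elm: 4·3 + 4·5 + 9·2 + 4·1 = 54
Basilico: 4·1 + 4·2 + 9·3 + 4·2 = 47
El Patio: 4·4 + 4·3 + 9·5 + 4·3 = 85
Nori: 4·2 + 4·1 + 9·1 + 4·4 = 37
La Cantina: 4·5 + 4·4 + 9·4 + 4·5 = 92
La Cantina has the highest Borda score (92).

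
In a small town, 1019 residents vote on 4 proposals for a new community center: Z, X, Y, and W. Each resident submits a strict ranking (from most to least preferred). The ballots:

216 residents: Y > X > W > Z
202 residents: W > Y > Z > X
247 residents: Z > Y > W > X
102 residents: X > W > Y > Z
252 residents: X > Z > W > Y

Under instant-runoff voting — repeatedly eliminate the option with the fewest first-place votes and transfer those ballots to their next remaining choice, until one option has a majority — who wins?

Round 1: Z 247, X 354, Y 216, W 202. Eliminate W.
Round 2: Z 247, X 354, Y 418. Eliminate Z.
Round 3: X 354, Y 665. Y has a majority.

Y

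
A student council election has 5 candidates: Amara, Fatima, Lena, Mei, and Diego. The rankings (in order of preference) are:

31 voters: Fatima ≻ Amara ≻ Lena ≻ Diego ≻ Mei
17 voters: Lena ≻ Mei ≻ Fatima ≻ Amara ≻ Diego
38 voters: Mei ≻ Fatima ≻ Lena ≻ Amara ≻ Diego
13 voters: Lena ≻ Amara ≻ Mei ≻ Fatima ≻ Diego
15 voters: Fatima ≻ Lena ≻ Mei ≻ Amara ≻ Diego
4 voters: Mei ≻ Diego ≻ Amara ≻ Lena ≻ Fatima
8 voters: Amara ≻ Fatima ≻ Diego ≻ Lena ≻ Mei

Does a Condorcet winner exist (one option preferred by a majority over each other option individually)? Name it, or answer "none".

Checking pairwise contests:
Fatima beats Amara 101–25.
Mei beats Fatima 72–54.
Fatima beats Lena 92–34.
Lena beats Mei 84–42.
Amara beats Diego 122–4.
Every option loses at least one head-to-head, so there is no Condorcet winner.

none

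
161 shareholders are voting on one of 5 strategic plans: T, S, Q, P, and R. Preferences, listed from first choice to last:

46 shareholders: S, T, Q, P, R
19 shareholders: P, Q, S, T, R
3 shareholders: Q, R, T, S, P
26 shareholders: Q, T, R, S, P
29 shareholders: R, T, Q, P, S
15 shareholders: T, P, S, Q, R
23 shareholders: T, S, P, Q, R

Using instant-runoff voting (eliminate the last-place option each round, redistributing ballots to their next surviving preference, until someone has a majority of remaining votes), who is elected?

Round 1: T 38, S 46, Q 29, P 19, R 29. Eliminate P.
Round 2: T 38, S 46, Q 48, R 29. Eliminate R.
Round 3: T 67, S 46, Q 48. Eliminate S.
Round 4: T 113, Q 48. T has a majority.

T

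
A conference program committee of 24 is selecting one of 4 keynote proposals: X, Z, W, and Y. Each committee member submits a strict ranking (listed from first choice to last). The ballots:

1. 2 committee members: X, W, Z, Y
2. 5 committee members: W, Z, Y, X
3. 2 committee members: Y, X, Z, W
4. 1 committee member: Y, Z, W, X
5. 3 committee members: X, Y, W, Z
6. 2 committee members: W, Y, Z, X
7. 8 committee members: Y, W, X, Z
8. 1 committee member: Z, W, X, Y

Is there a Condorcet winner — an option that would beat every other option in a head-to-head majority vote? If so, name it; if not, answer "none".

Y vs X: 18–6 for Y.
Y vs Z: 16–8 for Y.
Y vs W: 14–10 for Y.
Y beats every other option head-to-head.

Y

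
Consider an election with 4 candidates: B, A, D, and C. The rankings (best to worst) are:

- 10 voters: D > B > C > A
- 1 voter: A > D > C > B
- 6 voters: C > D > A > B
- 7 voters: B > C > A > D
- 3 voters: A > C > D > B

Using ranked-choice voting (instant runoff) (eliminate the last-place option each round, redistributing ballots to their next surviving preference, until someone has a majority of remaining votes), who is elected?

Round 1: B 7, A 4, D 10, C 6. Eliminate A.
Round 2: B 7, D 11, C 9. Eliminate B.
Round 3: D 11, C 16. C has a majority.

C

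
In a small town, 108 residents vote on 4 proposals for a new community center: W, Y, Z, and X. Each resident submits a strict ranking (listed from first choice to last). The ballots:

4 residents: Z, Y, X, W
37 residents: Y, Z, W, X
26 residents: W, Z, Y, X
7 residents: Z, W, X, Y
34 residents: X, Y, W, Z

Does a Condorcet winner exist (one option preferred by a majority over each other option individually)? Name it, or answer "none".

Y vs W: 75–33 for Y.
Y vs Z: 71–37 for Y.
Y vs X: 67–41 for Y.
Y beats every other option head-to-head.

Y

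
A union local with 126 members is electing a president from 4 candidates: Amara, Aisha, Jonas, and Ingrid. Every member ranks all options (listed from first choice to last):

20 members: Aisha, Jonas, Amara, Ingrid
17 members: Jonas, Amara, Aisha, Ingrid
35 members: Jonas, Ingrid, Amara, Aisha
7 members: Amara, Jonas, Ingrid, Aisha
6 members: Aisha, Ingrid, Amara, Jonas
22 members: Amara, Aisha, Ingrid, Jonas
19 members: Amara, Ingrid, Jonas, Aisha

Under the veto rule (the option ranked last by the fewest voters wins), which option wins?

Amara

Last-place votes: Amara 0, Aisha 61, Jonas 28, Ingrid 37.
Amara is ranked last by the fewest voters, so Amara wins.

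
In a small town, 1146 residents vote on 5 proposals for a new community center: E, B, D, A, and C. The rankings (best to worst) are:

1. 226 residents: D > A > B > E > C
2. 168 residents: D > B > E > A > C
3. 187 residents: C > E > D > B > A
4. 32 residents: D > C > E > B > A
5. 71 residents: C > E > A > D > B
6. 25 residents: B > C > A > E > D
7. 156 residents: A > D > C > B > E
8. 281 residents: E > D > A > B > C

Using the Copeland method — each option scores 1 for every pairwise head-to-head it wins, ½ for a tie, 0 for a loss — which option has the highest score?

D

E: beats A and C; loses to B and D → score 2.
B: beats E and C; loses to D and A → score 2.
D: beats E, B, A, and C → score 4.
A: beats B and C; loses to E and D → score 2.
C: loses to E, B, D, and A → score 0.
D has the best pairwise record.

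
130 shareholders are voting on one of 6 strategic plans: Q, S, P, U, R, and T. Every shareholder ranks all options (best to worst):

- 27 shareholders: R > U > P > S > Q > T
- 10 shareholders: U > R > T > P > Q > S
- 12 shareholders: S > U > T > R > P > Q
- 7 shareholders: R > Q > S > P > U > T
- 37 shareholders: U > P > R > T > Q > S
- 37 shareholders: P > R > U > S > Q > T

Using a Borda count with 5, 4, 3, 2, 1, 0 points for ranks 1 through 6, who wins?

Q: 27·1 + 10·1 + 12·0 + 7·4 + 37·1 + 37·1 = 139
S: 27·2 + 10·0 + 12·5 + 7·3 + 37·0 + 37·2 = 209
P: 27·3 + 10·2 + 12·1 + 7·2 + 37·4 + 37·5 = 460
U: 27·4 + 10·5 + 12·4 + 7·1 + 37·5 + 37·3 = 509
R: 27·5 + 10·4 + 12·2 + 7·5 + 37·3 + 37·4 = 493
T: 27·0 + 10·3 + 12·3 + 7·0 + 37·2 + 37·0 = 140
U has the highest Borda score (509).

U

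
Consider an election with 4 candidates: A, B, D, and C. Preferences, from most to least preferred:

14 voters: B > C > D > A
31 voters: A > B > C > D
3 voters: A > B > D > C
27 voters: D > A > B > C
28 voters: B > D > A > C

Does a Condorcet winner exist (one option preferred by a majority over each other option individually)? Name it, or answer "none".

none

Checking pairwise contests:
D beats A 69–34.
A beats B 61–42.
B beats D 76–27.
A beats C 89–14.
Every option loses at least one head-to-head, so there is no Condorcet winner.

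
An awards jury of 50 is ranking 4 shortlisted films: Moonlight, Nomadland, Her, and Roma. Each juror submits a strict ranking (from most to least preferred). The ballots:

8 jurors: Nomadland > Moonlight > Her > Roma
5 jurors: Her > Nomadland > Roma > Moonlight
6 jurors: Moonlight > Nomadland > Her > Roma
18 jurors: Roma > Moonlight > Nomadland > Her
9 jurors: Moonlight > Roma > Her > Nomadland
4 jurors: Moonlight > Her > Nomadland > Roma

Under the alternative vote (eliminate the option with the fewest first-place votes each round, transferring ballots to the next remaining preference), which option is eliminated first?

Round 1: Moonlight 19, Nomadland 8, Her 5, Roma 18. Eliminate Her.

Her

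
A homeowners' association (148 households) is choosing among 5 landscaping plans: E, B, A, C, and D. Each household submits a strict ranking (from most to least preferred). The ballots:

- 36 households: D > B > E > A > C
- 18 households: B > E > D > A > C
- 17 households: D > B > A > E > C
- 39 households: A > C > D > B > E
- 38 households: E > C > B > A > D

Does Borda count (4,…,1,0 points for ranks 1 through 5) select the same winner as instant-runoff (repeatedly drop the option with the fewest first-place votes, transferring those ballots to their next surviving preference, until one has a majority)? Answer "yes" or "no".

Borda — scores: E 295, B 346, A 282, C 231, D 326. Winner: B.
Instant-runoff — R1 E 38, B 18, A 39, C 0, D 53 (C out); R2 E 38, B 18, A 39, D 53 (B out); R3 E 56, A 39, D 53 (A out); R4 E 56, D 92 (D winner). Winner: D.
The two methods disagree.

no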